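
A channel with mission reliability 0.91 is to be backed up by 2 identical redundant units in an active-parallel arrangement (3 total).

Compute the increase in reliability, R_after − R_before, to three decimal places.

0.089

R_before = 0.91
R_after = 1 − (1 − 0.91)^3 = 0.999
ΔR = 0.999 − 0.91 = 0.089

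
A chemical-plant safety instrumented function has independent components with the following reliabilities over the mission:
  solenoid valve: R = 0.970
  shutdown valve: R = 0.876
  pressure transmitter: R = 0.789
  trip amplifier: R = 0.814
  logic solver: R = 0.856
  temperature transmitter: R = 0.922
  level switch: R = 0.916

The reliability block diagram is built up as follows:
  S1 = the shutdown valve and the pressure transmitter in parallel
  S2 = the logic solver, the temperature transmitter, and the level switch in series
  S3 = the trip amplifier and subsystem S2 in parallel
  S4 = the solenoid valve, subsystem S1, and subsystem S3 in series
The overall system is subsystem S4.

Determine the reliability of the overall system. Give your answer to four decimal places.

0.8959

Parallel (shutdown valve and pressure transmitter): 1 − (1 − 0.876000)(1 − 0.789000) = 0.973836
Series (logic solver, temperature transmitter, and level switch): 0.856000 × 0.922000 × 0.916000 = 0.722937
Parallel (trip amplifier and [0.722937]): 1 − (1 − 0.814000)(1 − 0.722937) = 0.948466
Series (solenoid valve, [0.973836], and [0.948466]): 0.970000 × 0.973836 × 0.948466 = 0.8959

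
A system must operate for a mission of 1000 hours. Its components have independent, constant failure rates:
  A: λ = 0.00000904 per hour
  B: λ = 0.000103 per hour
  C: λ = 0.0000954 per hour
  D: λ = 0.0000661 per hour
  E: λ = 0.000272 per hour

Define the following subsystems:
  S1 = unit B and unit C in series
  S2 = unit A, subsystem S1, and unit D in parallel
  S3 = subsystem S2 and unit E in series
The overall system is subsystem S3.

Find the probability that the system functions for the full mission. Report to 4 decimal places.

0.7618

R(A) = exp(−0.00000904 × 1000) = 0.991001
R(B) = exp(−0.000103 × 1000) = 0.902127
R(C) = exp(−0.0000954 × 1000) = 0.909009
R(D) = exp(−0.0000661 × 1000) = 0.936037
R(E) = exp(−0.000272 × 1000) = 0.761854
Series (B and C): 0.902127 × 0.909009 = 0.820042
Parallel (A, [0.820042], and D): 1 − (1 − 0.991001)(1 − 0.820042)(1 − 0.936037) = 0.999896
Series ([0.999896] and E): 0.999896 × 0.761854 = 0.7618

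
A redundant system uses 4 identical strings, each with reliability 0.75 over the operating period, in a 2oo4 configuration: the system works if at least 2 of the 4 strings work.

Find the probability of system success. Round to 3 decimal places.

R = Σ_{i=2}^{4} C(4,i) p^i (1−p)^{4−i} with p = 0.75
C(4,2)·0.75^2·0.25^2 = 0.21094
C(4,3)·0.75^3·0.25^1 = 0.42188
C(4,4)·0.75^4·0.25^0 = 0.31641
Sum = 0.949

0.949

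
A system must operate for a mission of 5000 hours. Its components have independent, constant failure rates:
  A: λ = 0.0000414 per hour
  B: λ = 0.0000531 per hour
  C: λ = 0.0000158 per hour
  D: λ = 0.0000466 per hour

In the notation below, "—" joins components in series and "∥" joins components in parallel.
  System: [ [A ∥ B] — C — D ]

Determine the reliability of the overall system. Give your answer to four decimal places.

0.7001

R(A) = exp(−0.0000414 × 5000) = 0.813020
R(B) = exp(−0.0000531 × 5000) = 0.766822
R(C) = exp(−0.0000158 × 5000) = 0.924040
R(D) = exp(−0.0000466 × 5000) = 0.792154
Parallel (A and B): 1 − (1 − 0.813020)(1 − 0.766822) = 0.956400
Series ([0.956400], C, and D): 0.956400 × 0.924040 × 0.792154 = 0.7001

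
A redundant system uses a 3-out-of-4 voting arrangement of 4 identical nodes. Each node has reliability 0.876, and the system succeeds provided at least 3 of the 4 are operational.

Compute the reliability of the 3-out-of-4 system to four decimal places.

0.9223

R = Σ_{i=3}^{4} C(4,i) p^i (1−p)^{4−i} with p = 0.876
C(4,3)·0.876^3·0.124^1 = 0.333422
C(4,4)·0.876^4·0.124^0 = 0.588866
Sum = 0.9223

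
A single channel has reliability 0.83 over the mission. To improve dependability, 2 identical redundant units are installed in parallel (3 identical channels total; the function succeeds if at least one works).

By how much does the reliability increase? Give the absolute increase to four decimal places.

0.1651

R_before = 0.83
R_after = 1 − (1 − 0.83)^3 = 0.9951
ΔR = 0.9951 − 0.83 = 0.1651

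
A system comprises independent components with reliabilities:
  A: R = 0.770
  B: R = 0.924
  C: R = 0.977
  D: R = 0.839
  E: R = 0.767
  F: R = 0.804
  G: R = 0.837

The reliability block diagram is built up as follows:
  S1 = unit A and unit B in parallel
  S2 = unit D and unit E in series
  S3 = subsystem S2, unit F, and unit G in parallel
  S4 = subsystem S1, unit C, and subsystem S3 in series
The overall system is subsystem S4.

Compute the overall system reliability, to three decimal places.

0.949

Parallel (A and B): 1 − (1 − 0.77000)(1 − 0.92400) = 0.98252
Series (D and E): 0.83900 × 0.76700 = 0.64351
Parallel ([0.64351], F, and G): 1 − (1 − 0.64351)(1 − 0.80400)(1 − 0.83700) = 0.98861
Series ([0.98252], C, and [0.98861]): 0.98252 × 0.97700 × 0.98861 = 0.949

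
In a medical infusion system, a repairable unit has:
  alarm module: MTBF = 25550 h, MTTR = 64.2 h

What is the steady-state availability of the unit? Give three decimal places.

0.997

A(alarm module) = MTBF/(MTBF+MTTR) = 25550/(25550+64.2) = 0.997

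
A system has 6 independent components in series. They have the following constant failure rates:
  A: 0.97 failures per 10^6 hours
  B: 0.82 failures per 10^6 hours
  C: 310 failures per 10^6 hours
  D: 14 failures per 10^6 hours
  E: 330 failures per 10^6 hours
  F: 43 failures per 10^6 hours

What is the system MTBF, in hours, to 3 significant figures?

Series of exponential components: λ_sys = Σ λ_i
λ_sys = 0.00000097 + 0.00000082 + 0.00031 + 0.000014 + 0.00033 + 0.000043 = 6.9879e-04 /h
MTBF = 1 / λ_sys = 1430 h

1430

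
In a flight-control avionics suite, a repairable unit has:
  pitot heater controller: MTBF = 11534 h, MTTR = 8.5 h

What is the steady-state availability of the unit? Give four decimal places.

A(pitot heater controller) = MTBF/(MTBF+MTTR) = 11534/(11534+8.5) = 0.9993

0.9993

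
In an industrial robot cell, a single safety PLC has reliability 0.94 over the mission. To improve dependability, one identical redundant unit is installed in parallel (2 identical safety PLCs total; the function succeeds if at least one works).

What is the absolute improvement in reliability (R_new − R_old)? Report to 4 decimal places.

R_before = 0.94
R_after = 1 − (1 − 0.94)^2 = 0.9964
ΔR = 0.9964 − 0.94 = 0.0564

0.0564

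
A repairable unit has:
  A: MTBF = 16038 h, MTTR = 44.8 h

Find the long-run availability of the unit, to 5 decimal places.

A(A) = MTBF/(MTBF+MTTR) = 16038/(16038+44.8) = 0.99721

0.99721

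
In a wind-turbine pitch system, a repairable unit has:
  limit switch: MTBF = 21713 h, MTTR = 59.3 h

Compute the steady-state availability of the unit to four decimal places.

0.9973

A(limit switch) = MTBF/(MTBF+MTTR) = 21713/(21713+59.3) = 0.9973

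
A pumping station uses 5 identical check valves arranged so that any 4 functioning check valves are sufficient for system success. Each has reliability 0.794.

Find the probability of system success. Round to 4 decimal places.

R = Σ_{i=4}^{5} C(5,i) p^i (1−p)^{5−i} with p = 0.794
C(5,4)·0.794^4·0.206^1 = 0.409373
C(5,5)·0.794^5·0.206^0 = 0.315575
Sum = 0.7249

0.7249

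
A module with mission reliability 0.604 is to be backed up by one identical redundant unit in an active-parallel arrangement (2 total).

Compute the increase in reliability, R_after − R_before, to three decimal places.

0.239

R_before = 0.604
R_after = 1 − (1 − 0.604)^2 = 0.843
ΔR = 0.843 − 0.604 = 0.239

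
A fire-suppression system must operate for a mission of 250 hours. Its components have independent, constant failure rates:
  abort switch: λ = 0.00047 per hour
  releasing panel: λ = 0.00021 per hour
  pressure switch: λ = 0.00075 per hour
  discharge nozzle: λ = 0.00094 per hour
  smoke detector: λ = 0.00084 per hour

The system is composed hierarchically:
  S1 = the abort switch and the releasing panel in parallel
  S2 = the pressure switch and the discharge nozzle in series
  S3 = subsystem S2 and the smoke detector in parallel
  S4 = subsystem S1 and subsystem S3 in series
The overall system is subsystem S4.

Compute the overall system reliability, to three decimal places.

R(abort switch) = exp(−0.00047 × 250) = 0.88914
R(releasing panel) = exp(−0.00021 × 250) = 0.94885
R(pressure switch) = exp(−0.00075 × 250) = 0.82903
R(discharge nozzle) = exp(−0.00094 × 250) = 0.79057
R(smoke detector) = exp(−0.00084 × 250) = 0.81058
Parallel (abort switch and releasing panel): 1 − (1 − 0.88914)(1 − 0.94885) = 0.99433
Series (pressure switch and discharge nozzle): 0.82903 × 0.79057 = 0.65541
Parallel ([0.65541] and smoke detector): 1 − (1 − 0.65541)(1 − 0.81058) = 0.93473
Series ([0.99433] and [0.93473]): 0.99433 × 0.93473 = 0.929

0.929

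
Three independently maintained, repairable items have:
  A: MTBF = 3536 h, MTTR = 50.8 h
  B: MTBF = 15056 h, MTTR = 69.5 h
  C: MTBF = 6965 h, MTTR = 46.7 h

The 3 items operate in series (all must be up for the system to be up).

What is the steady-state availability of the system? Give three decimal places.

0.975

A(A) = MTBF/(MTBF+MTTR) = 3536/(3536+50.8) = 0.985837
A(B) = MTBF/(MTBF+MTTR) = 15056/(15056+69.5) = 0.995405
A(C) = MTBF/(MTBF+MTTR) = 6965/(6965+46.7) = 0.993340
Series availability: 0.985837 × 0.995405 × 0.993340 = 0.975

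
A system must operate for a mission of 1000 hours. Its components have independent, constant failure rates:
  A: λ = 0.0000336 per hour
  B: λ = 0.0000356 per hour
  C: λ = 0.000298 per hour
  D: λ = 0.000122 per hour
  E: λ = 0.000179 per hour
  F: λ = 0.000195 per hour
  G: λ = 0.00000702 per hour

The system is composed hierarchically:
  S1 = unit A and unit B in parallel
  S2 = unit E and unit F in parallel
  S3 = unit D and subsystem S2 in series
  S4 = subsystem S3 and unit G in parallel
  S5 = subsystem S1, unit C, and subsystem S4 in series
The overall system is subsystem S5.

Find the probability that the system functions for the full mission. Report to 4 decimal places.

R(A) = exp(−0.0000336 × 1000) = 0.966958
R(B) = exp(−0.0000356 × 1000) = 0.965026
R(C) = exp(−0.000298 × 1000) = 0.742301
R(D) = exp(−0.000122 × 1000) = 0.885148
R(E) = exp(−0.000179 × 1000) = 0.836106
R(F) = exp(−0.000195 × 1000) = 0.822835
R(G) = exp(−0.00000702 × 1000) = 0.993005
Parallel (A and B): 1 − (1 − 0.966958)(1 − 0.965026) = 0.998844
Parallel (E and F): 1 − (1 − 0.836106)(1 − 0.822835) = 0.970964
Series (D and [0.970964]): 0.885148 × 0.970964 = 0.859447
Parallel ([0.859447] and G): 1 − (1 − 0.859447)(1 − 0.993005) = 0.999017
Series ([0.998844], C, and [0.999017]): 0.998844 × 0.742301 × 0.999017 = 0.7407

0.7407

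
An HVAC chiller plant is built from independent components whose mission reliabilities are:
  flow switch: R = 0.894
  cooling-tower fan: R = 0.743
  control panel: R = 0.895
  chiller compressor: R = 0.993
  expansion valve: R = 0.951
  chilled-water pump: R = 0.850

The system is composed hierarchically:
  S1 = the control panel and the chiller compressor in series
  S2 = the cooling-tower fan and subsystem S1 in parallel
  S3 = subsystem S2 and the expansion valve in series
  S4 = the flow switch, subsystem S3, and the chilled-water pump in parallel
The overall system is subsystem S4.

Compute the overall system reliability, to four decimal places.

0.9988

Series (control panel and chiller compressor): 0.895000 × 0.993000 = 0.888735
Parallel (cooling-tower fan and [0.888735]): 1 − (1 − 0.743000)(1 − 0.888735) = 0.971405
Series ([0.971405] and expansion valve): 0.971405 × 0.951000 = 0.923806
Parallel (flow switch, [0.923806], and chilled-water pump): 1 − (1 − 0.894000)(1 − 0.923806)(1 − 0.850000) = 0.9988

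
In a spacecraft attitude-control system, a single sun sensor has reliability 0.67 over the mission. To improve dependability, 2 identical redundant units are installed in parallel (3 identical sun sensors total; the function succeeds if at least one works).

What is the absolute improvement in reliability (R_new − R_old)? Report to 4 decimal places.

0.2941

R_before = 0.67
R_after = 1 − (1 − 0.67)^3 = 0.9641
ΔR = 0.9641 − 0.67 = 0.2941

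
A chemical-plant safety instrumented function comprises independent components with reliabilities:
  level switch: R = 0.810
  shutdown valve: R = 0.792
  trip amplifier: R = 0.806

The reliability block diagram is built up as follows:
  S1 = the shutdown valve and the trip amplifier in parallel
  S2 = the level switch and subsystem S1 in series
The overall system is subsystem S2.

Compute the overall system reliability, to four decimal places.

0.7773

Parallel (shutdown valve and trip amplifier): 1 − (1 − 0.792000)(1 − 0.806000) = 0.959648
Series (level switch and [0.959648]): 0.810000 × 0.959648 = 0.7773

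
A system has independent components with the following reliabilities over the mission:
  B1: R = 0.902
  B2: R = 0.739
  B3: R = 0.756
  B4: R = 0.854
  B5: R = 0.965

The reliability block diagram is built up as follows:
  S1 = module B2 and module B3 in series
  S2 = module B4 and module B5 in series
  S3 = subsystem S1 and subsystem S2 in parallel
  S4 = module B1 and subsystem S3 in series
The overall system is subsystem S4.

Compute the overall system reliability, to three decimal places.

0.832

Series (B2 and B3): 0.73900 × 0.75600 = 0.55868
Series (B4 and B5): 0.85400 × 0.96500 = 0.82411
Parallel ([0.55868] and [0.82411]): 1 − (1 − 0.55868)(1 − 0.82411) = 0.92238
Series (B1 and [0.92238]): 0.90200 × 0.92238 = 0.832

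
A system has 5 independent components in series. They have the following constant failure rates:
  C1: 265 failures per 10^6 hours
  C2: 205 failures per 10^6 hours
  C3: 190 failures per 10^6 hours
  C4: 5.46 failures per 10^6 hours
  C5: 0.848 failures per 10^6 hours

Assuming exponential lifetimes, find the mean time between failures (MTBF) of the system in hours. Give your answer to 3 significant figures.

1500

Series of exponential components: λ_sys = Σ λ_i
λ_sys = 0.000265 + 0.000205 + 0.000190 + 0.00000546 + 0.000000848 = 6.6631e-04 /h
MTBF = 1 / λ_sys = 1500 h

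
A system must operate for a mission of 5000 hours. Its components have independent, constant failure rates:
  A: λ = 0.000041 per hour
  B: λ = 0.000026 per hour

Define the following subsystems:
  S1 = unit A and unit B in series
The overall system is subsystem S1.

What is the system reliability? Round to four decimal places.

R(A) = exp(−0.000041 × 5000) = 0.814647
R(B) = exp(−0.000026 × 5000) = 0.878095
Series (A and B): 0.814647 × 0.878095 = 0.7153

0.7153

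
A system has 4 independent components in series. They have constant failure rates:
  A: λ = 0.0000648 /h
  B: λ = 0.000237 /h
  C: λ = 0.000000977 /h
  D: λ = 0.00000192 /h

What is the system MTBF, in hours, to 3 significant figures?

3280

Series of exponential components: λ_sys = Σ λ_i
λ_sys = 0.0000648 + 0.000237 + 0.000000977 + 0.00000192 = 3.0470e-04 /h
MTBF = 1 / λ_sys = 3280 h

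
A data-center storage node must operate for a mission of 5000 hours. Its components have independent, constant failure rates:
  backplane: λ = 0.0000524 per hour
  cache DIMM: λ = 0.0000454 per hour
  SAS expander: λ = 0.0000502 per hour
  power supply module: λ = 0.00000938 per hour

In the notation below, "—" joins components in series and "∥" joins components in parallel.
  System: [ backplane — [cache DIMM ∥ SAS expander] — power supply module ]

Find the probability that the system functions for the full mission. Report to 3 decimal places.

R(backplane) = exp(−0.0000524 × 5000) = 0.76951
R(cache DIMM) = exp(−0.0000454 × 5000) = 0.79692
R(SAS expander) = exp(−0.0000502 × 5000) = 0.77802
R(power supply module) = exp(−0.00000938 × 5000) = 0.95418
Parallel (cache DIMM and SAS expander): 1 − (1 − 0.79692)(1 − 0.77802) = 0.95492
Series (backplane, [0.95492], and power supply module): 0.76951 × 0.95492 × 0.95418 = 0.701

0.701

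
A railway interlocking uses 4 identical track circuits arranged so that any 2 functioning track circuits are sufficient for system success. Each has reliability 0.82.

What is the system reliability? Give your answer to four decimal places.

0.9798

R = Σ_{i=2}^{4} C(4,i) p^i (1−p)^{4−i} with p = 0.82
C(4,2)·0.82^2·0.18^2 = 0.130715
C(4,3)·0.82^3·0.18^1 = 0.396985
C(4,4)·0.82^4·0.18^0 = 0.452122
Sum = 0.9798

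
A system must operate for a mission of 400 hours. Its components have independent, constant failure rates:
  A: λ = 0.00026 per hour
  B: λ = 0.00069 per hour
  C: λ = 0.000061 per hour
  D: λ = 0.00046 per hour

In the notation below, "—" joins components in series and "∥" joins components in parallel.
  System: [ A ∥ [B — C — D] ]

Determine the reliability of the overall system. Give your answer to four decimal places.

R(A) = exp(−0.00026 × 400) = 0.901225
R(B) = exp(−0.00069 × 400) = 0.758813
R(C) = exp(−0.000061 × 400) = 0.975895
R(D) = exp(−0.00046 × 400) = 0.831936
Series (B, C, and D): 0.758813 × 0.975895 × 0.831936 = 0.616067
Parallel (A and [0.616067]): 1 − (1 − 0.901225)(1 − 0.616067) = 0.9621

0.9621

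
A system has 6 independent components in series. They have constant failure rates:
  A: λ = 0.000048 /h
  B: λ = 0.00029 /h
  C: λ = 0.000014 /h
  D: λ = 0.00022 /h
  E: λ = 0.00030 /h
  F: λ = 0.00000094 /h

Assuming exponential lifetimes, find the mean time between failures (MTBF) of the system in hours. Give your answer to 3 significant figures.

1150

Series of exponential components: λ_sys = Σ λ_i
λ_sys = 0.000048 + 0.00029 + 0.000014 + 0.00022 + 0.00030 + 0.00000094 = 8.7294e-04 /h
MTBF = 1 / λ_sys = 1150 h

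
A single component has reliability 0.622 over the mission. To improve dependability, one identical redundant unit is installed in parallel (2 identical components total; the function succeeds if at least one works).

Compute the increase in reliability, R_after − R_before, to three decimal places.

R_before = 0.622
R_after = 1 − (1 − 0.622)^2 = 0.857
ΔR = 0.857 − 0.622 = 0.235

0.235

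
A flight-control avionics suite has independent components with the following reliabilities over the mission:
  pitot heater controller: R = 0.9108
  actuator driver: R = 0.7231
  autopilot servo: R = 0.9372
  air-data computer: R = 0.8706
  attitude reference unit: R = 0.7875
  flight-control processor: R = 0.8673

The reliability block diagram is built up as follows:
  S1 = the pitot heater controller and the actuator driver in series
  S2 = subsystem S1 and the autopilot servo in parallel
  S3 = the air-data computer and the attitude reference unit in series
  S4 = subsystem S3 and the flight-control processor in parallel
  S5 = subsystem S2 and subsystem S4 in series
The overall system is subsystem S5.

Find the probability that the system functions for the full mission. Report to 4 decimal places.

0.9377

Series (pitot heater controller and actuator driver): 0.910800 × 0.723100 = 0.658599
Parallel ([0.658599] and autopilot servo): 1 − (1 − 0.658599)(1 − 0.937200) = 0.978560
Series (air-data computer and attitude reference unit): 0.870600 × 0.787500 = 0.685598
Parallel ([0.685598] and flight-control processor): 1 − (1 − 0.685598)(1 − 0.867300) = 0.958279
Series ([0.978560] and [0.958279]): 0.978560 × 0.958279 = 0.9377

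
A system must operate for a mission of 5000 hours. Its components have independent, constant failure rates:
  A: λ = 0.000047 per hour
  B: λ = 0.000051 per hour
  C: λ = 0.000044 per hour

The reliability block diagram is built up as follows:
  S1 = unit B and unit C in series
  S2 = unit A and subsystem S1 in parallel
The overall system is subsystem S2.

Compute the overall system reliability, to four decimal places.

R(A) = exp(−0.000047 × 5000) = 0.790571
R(B) = exp(−0.000051 × 5000) = 0.774916
R(C) = exp(−0.000044 × 5000) = 0.802519
Series (B and C): 0.774916 × 0.802519 = 0.621885
Parallel (A and [0.621885]): 1 − (1 − 0.790571)(1 − 0.621885) = 0.9208

0.9208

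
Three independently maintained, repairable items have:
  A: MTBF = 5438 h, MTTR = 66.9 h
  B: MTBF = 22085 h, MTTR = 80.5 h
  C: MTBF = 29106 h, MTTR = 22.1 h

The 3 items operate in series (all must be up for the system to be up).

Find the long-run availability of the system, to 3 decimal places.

A(A) = MTBF/(MTBF+MTTR) = 5438/(5438+66.9) = 0.987847
A(B) = MTBF/(MTBF+MTTR) = 22085/(22085+80.5) = 0.996368
A(C) = MTBF/(MTBF+MTTR) = 29106/(29106+22.1) = 0.999241
Series availability: 0.987847 × 0.996368 × 0.999241 = 0.984

0.984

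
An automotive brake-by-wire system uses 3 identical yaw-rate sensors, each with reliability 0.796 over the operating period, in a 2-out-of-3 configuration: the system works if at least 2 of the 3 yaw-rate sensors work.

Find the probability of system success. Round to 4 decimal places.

0.8921

R = Σ_{i=2}^{3} C(3,i) p^i (1−p)^{3−i} with p = 0.796
C(3,2)·0.796^2·0.204^1 = 0.387773
C(3,3)·0.796^3·0.204^0 = 0.504358
Sum = 0.8921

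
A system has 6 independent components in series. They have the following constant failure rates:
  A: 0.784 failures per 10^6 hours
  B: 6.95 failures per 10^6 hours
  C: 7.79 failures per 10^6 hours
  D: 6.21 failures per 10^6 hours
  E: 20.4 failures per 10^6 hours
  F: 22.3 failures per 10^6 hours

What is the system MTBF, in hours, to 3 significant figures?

15500

Series of exponential components: λ_sys = Σ λ_i
λ_sys = 0.000000784 + 0.00000695 + 0.00000779 + 0.00000621 + 0.0000204 + 0.0000223 = 6.4434e-05 /h
MTBF = 1 / λ_sys = 15500 h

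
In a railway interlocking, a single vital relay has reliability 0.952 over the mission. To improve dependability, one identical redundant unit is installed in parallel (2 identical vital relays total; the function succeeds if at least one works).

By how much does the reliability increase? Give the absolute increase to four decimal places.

R_before = 0.952
R_after = 1 − (1 − 0.952)^2 = 0.9977
ΔR = 0.9977 − 0.952 = 0.0457

0.0457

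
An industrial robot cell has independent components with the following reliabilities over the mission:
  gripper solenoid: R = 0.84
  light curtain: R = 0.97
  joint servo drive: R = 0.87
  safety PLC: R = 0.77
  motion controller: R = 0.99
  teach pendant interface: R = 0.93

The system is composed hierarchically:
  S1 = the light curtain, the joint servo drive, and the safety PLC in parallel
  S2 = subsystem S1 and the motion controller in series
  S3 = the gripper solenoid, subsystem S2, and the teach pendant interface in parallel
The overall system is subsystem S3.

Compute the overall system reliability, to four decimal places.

0.9999

Parallel (light curtain, joint servo drive, and safety PLC): 1 − (1 − 0.970000)(1 − 0.870000)(1 − 0.770000) = 0.999103
Series ([0.999103] and motion controller): 0.999103 × 0.990000 = 0.989112
Parallel (gripper solenoid, [0.989112], and teach pendant interface): 1 − (1 − 0.840000)(1 − 0.989112)(1 − 0.930000) = 0.9999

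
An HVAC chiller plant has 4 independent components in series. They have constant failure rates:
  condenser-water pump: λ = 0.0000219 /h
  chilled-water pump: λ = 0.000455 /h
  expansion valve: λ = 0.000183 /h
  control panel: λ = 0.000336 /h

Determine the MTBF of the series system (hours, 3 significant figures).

Series of exponential components: λ_sys = Σ λ_i
λ_sys = 0.0000219 + 0.000455 + 0.000183 + 0.000336 = 9.9590e-04 /h
MTBF = 1 / λ_sys = 1000 h

1000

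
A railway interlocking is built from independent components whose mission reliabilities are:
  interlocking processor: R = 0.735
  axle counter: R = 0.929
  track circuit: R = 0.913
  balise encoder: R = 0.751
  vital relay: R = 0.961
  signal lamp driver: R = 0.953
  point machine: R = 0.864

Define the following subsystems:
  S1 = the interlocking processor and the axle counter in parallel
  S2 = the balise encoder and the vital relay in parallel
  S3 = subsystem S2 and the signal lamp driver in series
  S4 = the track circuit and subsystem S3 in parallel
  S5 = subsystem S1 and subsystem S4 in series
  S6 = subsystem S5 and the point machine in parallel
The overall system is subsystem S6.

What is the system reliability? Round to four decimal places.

0.9968

Parallel (interlocking processor and axle counter): 1 − (1 − 0.735000)(1 − 0.929000) = 0.981185
Parallel (balise encoder and vital relay): 1 − (1 − 0.751000)(1 − 0.961000) = 0.990289
Series ([0.990289] and signal lamp driver): 0.990289 × 0.953000 = 0.943745
Parallel (track circuit and [0.943745]): 1 − (1 − 0.913000)(1 − 0.943745) = 0.995106
Series ([0.981185] and [0.995106]): 0.981185 × 0.995106 = 0.976383
Parallel ([0.976383] and point machine): 1 − (1 − 0.976383)(1 − 0.864000) = 0.9968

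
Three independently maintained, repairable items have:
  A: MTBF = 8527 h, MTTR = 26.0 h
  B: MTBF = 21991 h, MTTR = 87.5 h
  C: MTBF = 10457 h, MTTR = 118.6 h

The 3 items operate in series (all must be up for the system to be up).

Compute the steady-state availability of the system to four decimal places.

A(A) = MTBF/(MTBF+MTTR) = 8527/(8527+26.0) = 0.996960
A(B) = MTBF/(MTBF+MTTR) = 21991/(21991+87.5) = 0.996037
A(C) = MTBF/(MTBF+MTTR) = 10457/(10457+118.6) = 0.988786
Series availability: 0.996960 × 0.996037 × 0.988786 = 0.9819

0.9819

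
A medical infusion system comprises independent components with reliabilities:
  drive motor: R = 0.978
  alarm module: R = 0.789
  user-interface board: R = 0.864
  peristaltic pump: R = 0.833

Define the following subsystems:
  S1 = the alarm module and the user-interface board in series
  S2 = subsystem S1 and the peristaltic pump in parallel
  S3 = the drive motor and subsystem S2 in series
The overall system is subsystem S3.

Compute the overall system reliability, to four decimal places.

0.9260

Series (alarm module and user-interface board): 0.789000 × 0.864000 = 0.681696
Parallel ([0.681696] and peristaltic pump): 1 − (1 − 0.681696)(1 − 0.833000) = 0.946843
Series (drive motor and [0.946843]): 0.978000 × 0.946843 = 0.9260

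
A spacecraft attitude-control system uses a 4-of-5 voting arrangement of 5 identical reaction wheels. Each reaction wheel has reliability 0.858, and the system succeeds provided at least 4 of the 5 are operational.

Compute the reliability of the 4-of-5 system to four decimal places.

R = Σ_{i=4}^{5} C(5,i) p^i (1−p)^{5−i} with p = 0.858
C(5,4)·0.858^4·0.142^1 = 0.384776
C(5,5)·0.858^5·0.142^0 = 0.464982
Sum = 0.8498

0.8498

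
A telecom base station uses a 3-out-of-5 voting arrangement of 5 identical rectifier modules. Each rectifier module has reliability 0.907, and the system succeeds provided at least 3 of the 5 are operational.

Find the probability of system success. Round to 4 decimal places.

R = Σ_{i=3}^{5} C(5,i) p^i (1−p)^{5−i} with p = 0.907
C(5,3)·0.907^3·0.093^2 = 0.064534
C(5,4)·0.907^4·0.093^1 = 0.314689
C(5,5)·0.907^5·0.093^0 = 0.613813
Sum = 0.9930

0.9930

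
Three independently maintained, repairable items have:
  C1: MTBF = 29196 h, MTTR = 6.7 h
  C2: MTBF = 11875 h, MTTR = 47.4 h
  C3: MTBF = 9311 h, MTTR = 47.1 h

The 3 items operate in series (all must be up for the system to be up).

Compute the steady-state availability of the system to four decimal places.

A(C1) = MTBF/(MTBF+MTTR) = 29196/(29196+6.7) = 0.999771
A(C2) = MTBF/(MTBF+MTTR) = 11875/(11875+47.4) = 0.996024
A(C3) = MTBF/(MTBF+MTTR) = 9311/(9311+47.1) = 0.994967
Series availability: 0.999771 × 0.996024 × 0.994967 = 0.9908

0.9908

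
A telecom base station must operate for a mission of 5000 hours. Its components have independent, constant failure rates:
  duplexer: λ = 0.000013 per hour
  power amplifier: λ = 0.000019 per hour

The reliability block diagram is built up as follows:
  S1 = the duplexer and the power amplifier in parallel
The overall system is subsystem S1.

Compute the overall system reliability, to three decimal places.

R(duplexer) = exp(−0.000013 × 5000) = 0.93707
R(power amplifier) = exp(−0.000019 × 5000) = 0.90937
Parallel (duplexer and power amplifier): 1 − (1 − 0.93707)(1 − 0.90937) = 0.994

0.994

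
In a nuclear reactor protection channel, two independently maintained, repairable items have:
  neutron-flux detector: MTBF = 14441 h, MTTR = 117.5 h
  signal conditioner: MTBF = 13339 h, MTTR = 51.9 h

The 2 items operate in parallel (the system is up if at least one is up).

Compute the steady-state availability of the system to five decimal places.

0.99997

A(neutron-flux detector) = MTBF/(MTBF+MTTR) = 14441/(14441+117.5) = 0.991929
A(signal conditioner) = MTBF/(MTBF+MTTR) = 13339/(13339+51.9) = 0.996124
Parallel availability: 1 − (1 − 0.991929)(1 − 0.996124) = 0.99997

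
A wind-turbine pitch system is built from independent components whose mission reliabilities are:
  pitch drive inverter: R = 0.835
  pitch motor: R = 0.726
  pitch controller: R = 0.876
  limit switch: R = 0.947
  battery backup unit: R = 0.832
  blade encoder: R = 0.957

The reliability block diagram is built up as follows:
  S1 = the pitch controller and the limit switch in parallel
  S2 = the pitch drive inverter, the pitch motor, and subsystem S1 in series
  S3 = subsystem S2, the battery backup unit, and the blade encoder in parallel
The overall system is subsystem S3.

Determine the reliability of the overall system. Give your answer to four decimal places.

Parallel (pitch controller and limit switch): 1 − (1 − 0.876000)(1 − 0.947000) = 0.993428
Series (pitch drive inverter, pitch motor, and [0.993428]): 0.835000 × 0.726000 × 0.993428 = 0.602226
Parallel ([0.602226], battery backup unit, and blade encoder): 1 − (1 − 0.602226)(1 − 0.832000)(1 − 0.957000) = 0.9971

0.9971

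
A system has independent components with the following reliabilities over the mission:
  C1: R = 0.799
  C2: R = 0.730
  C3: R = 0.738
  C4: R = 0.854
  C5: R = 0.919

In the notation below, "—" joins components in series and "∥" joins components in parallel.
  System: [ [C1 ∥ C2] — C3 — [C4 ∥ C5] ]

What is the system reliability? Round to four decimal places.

0.6897

Parallel (C1 and C2): 1 − (1 − 0.799000)(1 − 0.730000) = 0.945730
Parallel (C4 and C5): 1 − (1 − 0.854000)(1 − 0.919000) = 0.988174
Series ([0.945730], C3, and [0.988174]): 0.945730 × 0.738000 × 0.988174 = 0.6897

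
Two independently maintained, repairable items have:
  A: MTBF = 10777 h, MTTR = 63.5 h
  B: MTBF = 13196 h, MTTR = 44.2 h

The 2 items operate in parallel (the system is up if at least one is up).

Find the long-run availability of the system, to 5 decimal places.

0.99998

A(A) = MTBF/(MTBF+MTTR) = 10777/(10777+63.5) = 0.994142
A(B) = MTBF/(MTBF+MTTR) = 13196/(13196+44.2) = 0.996662
Parallel availability: 1 − (1 − 0.994142)(1 − 0.996662) = 0.99998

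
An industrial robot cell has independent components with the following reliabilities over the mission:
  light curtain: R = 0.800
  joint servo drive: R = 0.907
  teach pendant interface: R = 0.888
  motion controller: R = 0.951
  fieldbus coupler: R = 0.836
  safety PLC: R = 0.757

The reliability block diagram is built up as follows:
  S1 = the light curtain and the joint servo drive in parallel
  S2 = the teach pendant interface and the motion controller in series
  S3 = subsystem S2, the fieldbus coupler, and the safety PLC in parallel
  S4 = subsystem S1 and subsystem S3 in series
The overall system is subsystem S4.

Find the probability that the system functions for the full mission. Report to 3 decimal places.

0.975

Parallel (light curtain and joint servo drive): 1 − (1 − 0.80000)(1 − 0.90700) = 0.98140
Series (teach pendant interface and motion controller): 0.88800 × 0.95100 = 0.84449
Parallel ([0.84449], fieldbus coupler, and safety PLC): 1 − (1 − 0.84449)(1 − 0.83600)(1 − 0.75700) = 0.99380
Series ([0.98140] and [0.99380]): 0.98140 × 0.99380 = 0.975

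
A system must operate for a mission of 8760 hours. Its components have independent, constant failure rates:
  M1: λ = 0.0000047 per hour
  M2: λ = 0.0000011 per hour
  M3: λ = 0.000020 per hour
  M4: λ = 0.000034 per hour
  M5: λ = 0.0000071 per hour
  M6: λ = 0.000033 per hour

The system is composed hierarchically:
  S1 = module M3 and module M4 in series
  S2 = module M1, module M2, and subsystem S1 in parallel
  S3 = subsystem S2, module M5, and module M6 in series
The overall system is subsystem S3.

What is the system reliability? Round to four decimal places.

R(M1) = exp(−0.0000047 × 8760) = 0.959664
R(M2) = exp(−0.0000011 × 8760) = 0.990410
R(M3) = exp(−0.000020 × 8760) = 0.839289
R(M4) = exp(−0.000034 × 8760) = 0.742420
R(M5) = exp(−0.0000071 × 8760) = 0.939699
R(M6) = exp(−0.000033 × 8760) = 0.748952
Series (M3 and M4): 0.839289 × 0.742420 = 0.623105
Parallel (M1, M2, and [0.623105]): 1 − (1 − 0.959664)(1 − 0.990410)(1 − 0.623105) = 0.999854
Series ([0.999854], M5, and M6): 0.999854 × 0.939699 × 0.748952 = 0.7037

0.7037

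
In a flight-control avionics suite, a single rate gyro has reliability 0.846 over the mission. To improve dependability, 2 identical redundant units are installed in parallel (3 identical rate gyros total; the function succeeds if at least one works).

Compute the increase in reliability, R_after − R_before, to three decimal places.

R_before = 0.846
R_after = 1 − (1 − 0.846)^3 = 0.996
ΔR = 0.996 − 0.846 = 0.150

0.150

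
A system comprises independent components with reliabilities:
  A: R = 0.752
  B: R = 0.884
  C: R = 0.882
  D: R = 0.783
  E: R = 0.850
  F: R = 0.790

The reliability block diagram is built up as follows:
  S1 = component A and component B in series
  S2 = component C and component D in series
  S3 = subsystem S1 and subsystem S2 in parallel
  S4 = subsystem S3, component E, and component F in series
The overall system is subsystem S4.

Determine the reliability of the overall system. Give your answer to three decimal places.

0.602

Series (A and B): 0.75200 × 0.88400 = 0.66477
Series (C and D): 0.88200 × 0.78300 = 0.69061
Parallel ([0.66477] and [0.69061]): 1 − (1 − 0.66477)(1 − 0.69061) = 0.89628
Series ([0.89628], E, and F): 0.89628 × 0.85000 × 0.79000 = 0.602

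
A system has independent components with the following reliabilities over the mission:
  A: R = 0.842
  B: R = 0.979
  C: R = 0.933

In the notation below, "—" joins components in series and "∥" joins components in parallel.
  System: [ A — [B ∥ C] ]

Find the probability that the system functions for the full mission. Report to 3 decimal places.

0.841

Parallel (B and C): 1 − (1 − 0.97900)(1 − 0.93300) = 0.99859
Series (A and [0.99859]): 0.84200 × 0.99859 = 0.841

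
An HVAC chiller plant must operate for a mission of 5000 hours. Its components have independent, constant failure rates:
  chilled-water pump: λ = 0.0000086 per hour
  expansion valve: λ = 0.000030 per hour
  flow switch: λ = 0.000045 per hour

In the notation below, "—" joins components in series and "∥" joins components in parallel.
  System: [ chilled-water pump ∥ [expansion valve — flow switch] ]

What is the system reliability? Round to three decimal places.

0.987

R(chilled-water pump) = exp(−0.0000086 × 5000) = 0.95791
R(expansion valve) = exp(−0.000030 × 5000) = 0.86071
R(flow switch) = exp(−0.000045 × 5000) = 0.79852
Series (expansion valve and flow switch): 0.86071 × 0.79852 = 0.68729
Parallel (chilled-water pump and [0.68729]): 1 − (1 − 0.95791)(1 − 0.68729) = 0.987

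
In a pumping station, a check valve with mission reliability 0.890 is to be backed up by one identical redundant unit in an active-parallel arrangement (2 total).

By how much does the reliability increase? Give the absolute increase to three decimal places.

R_before = 0.890
R_after = 1 − (1 − 0.890)^2 = 0.988
ΔR = 0.988 − 0.890 = 0.098

0.098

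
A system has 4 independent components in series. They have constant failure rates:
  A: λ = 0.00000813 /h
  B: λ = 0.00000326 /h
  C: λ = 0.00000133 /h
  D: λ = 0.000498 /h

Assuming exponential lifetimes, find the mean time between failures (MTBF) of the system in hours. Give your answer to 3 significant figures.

Series of exponential components: λ_sys = Σ λ_i
λ_sys = 0.00000813 + 0.00000326 + 0.00000133 + 0.000498 = 5.1072e-04 /h
MTBF = 1 / λ_sys = 1960 h

1960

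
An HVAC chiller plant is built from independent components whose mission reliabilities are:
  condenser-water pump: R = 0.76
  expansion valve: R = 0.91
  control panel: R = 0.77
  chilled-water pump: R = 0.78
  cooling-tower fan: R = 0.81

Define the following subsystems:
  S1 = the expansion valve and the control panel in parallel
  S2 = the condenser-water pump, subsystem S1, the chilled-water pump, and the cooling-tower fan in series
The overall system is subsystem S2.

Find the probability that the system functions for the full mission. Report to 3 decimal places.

Parallel (expansion valve and control panel): 1 − (1 − 0.91000)(1 − 0.77000) = 0.97930
Series (condenser-water pump, [0.97930], chilled-water pump, and cooling-tower fan): 0.76000 × 0.97930 × 0.78000 × 0.81000 = 0.470

0.470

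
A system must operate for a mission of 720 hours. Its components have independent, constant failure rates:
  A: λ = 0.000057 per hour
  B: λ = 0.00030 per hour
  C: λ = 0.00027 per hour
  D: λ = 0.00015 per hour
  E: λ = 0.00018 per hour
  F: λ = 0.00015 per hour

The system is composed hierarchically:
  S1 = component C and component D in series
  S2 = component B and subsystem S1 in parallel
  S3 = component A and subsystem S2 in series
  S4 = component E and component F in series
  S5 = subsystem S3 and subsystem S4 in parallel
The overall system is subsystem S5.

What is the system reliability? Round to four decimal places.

0.9812

R(A) = exp(−0.000057 × 720) = 0.959791
R(B) = exp(−0.00030 × 720) = 0.805735
R(C) = exp(−0.00027 × 720) = 0.823329
R(D) = exp(−0.00015 × 720) = 0.897628
R(E) = exp(−0.00018 × 720) = 0.878447
R(F) = exp(−0.00015 × 720) = 0.897628
Series (C and D): 0.823329 × 0.897628 = 0.739043
Parallel (B and [0.739043]): 1 − (1 − 0.805735)(1 − 0.739043) = 0.949305
Series (A and [0.949305]): 0.959791 × 0.949305 = 0.911134
Series (E and F): 0.878447 × 0.897628 = 0.788519
Parallel ([0.911134] and [0.788519]): 1 − (1 − 0.911134)(1 − 0.788519) = 0.9812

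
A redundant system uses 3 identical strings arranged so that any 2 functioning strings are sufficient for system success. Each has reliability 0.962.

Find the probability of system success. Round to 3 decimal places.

R = Σ_{i=2}^{3} C(3,i) p^i (1−p)^{3−i} with p = 0.962
C(3,2)·0.962^2·0.038^1 = 0.10550
C(3,3)·0.962^3·0.038^0 = 0.89028
Sum = 0.996

0.996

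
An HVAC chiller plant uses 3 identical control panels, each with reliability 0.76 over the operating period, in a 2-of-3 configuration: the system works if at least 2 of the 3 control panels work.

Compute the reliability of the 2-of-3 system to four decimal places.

R = Σ_{i=2}^{3} C(3,i) p^i (1−p)^{3−i} with p = 0.76
C(3,2)·0.76^2·0.24^1 = 0.415872
C(3,3)·0.76^3·0.24^0 = 0.438976
Sum = 0.8548

0.8548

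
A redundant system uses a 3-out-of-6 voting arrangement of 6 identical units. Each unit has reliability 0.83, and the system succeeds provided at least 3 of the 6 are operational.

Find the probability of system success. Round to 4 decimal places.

0.9906

R = Σ_{i=3}^{6} C(6,i) p^i (1−p)^{6−i} with p = 0.83
C(6,3)·0.83^3·0.17^3 = 0.056184
C(6,4)·0.83^4·0.17^2 = 0.205732
C(6,5)·0.83^5·0.17^1 = 0.401782
C(6,6)·0.83^6·0.17^0 = 0.326940
Sum = 0.9906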